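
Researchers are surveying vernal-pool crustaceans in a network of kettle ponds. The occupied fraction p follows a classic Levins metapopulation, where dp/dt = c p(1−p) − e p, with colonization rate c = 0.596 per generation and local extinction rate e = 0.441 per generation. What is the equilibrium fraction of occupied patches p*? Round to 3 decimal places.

0.260

Setting dp/dt = 0 and dividing through by p* gives c·(1−p*) = e.
So p* = 1 − e/c = 1 − 0.441/0.596 = 1 − 0.7399 = 0.2601.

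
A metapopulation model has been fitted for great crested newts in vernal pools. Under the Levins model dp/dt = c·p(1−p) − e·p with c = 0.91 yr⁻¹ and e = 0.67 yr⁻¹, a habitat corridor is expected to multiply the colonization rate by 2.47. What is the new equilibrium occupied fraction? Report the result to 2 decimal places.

Before: p* = 1 − 0.67/0.91 = 0.2637.
After the change, c = 2.2477, e = 0.67, so p* = 1 − 0.67/2.2477 = 0.7019.

0.70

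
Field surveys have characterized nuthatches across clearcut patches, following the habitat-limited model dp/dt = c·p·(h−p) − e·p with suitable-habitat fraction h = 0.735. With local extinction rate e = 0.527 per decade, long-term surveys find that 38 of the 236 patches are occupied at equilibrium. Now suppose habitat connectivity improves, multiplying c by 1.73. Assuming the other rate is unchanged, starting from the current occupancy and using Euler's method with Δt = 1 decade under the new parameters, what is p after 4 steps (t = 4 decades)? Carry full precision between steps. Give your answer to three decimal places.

Observed p* = 38/236 = 0.16102.
Balance c(h−p*) = e gives c = e/(0.735 − 0.16102) = 0.527/0.57398 = 0.91815.
Starting from p₀ = 0.16102; update p ← p + (dp/dt)·Δt with the new parameters.
p: 0.16102 → 0.22296  (Δp = +0.06194)
p: 0.22296 → 0.28680  (Δp = +0.06384)
p: 0.28680 → 0.33983  (Δp = +0.05303)
p: 0.33983 → 0.37405  (Δp = +0.03421)

0.374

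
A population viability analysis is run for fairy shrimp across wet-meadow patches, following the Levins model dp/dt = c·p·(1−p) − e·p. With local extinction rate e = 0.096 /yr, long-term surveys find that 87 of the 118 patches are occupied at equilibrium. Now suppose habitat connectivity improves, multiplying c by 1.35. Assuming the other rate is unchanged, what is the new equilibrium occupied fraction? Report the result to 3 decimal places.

0.805

Observed p* = 87/118 = 0.73729.
Balance c(1−p*) = e gives c = e/(1 − 0.73729) = 0.096/0.26271 = 0.36542.
New p* = 1 − e/c = 1 − 0.09600/0.49332 = 0.80540.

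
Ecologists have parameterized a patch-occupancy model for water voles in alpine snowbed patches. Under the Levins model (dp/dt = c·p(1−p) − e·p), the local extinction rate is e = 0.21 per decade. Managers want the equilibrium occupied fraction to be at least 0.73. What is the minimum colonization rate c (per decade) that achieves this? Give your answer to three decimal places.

p* = 1 − e/c ≥ 0.73 requires e/c ≤ 0.2700, i.e. c ≥ e/0.2700.
c_min = 0.21/0.2700 = 0.7778.

0.778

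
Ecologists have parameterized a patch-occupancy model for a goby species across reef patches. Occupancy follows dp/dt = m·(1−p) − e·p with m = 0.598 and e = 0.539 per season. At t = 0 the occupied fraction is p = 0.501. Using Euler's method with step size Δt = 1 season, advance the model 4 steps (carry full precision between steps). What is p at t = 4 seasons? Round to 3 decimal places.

0.526

Update rule: p ← p + [m·(1−p) − e·p]·Δt with Δt = 1.
step 1: Δp = +0.02836, p = 0.52936
step 2: Δp = -0.00389, p = 0.52548
step 3: Δp = +0.00053, p = 0.52601
step 4: Δp = -0.00007, p = 0.52594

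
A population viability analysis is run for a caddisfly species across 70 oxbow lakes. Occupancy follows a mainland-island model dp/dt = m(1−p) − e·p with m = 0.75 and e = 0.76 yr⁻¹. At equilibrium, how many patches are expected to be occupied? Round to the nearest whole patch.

p* = m/(m+e) = 0.75/1.5100 = 0.4967.
Expected occupied patches = N × p* = 70 × 0.4967 = 34.77 ≈ 35.

35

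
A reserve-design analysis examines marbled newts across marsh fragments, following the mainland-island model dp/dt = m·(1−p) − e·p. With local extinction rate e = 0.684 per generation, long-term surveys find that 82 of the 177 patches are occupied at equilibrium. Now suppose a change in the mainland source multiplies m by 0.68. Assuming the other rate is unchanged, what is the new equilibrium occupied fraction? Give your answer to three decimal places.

Observed p* = 82/177 = 0.46328.
Balance m(1−p*) = e·p* gives m = e·p*/(1−p*) = 0.684×0.46328/0.53672 = 0.59041.
New p* = m/(m+e) = 0.40148/(0.40148+0.68400) = 0.36986.

0.370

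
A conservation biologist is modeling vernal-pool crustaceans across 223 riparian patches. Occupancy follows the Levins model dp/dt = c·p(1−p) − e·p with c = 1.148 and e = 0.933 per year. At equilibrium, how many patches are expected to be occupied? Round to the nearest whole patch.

42

p* = 1 − e/c = 1 − 0.933/1.148 = 0.1873.
Expected occupied patches = N × p* = 223 × 0.1873 = 41.76 ≈ 42.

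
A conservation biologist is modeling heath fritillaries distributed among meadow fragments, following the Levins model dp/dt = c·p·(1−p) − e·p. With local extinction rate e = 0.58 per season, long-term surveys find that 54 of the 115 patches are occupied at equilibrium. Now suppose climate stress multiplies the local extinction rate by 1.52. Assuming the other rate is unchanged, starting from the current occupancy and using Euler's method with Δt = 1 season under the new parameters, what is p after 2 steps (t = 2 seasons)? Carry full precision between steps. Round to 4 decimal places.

0.2798

Observed p* = 54/115 = 0.46957.
Balance c(1−p*) = e gives c = e/(1 − 0.46957) = 0.58/0.53043 = 1.09344.
Starting from p₀ = 0.46957; update p ← p + (dp/dt)·Δt with the new parameters.
t = 1: p = 0.46957 + (-0.14162) = 0.32794
t = 2: p = 0.32794 + (-0.04812) = 0.27982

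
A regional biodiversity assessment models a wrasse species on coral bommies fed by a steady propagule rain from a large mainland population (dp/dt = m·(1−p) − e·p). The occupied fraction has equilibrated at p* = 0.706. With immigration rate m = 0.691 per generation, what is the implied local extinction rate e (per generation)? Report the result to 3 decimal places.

0.288

At equilibrium m(1−p*) = e·p*, so e = m(1−p*)/p*.
e = 0.691 × 0.2940 / 0.706 = 0.2878.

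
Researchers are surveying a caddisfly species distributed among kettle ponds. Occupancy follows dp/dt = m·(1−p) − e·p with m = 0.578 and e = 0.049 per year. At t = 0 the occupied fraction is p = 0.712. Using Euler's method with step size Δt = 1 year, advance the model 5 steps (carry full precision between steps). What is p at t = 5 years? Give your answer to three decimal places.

Update rule: p ← p + [m·(1−p) − e·p]·Δt with Δt = 1.
step 1: Δp = +0.13158, p = 0.84358
step 2: Δp = +0.04908, p = 0.89265
step 3: Δp = +0.01831, p = 0.91096
step 4: Δp = +0.00683, p = 0.91779
step 5: Δp = +0.00255, p = 0.92033

0.920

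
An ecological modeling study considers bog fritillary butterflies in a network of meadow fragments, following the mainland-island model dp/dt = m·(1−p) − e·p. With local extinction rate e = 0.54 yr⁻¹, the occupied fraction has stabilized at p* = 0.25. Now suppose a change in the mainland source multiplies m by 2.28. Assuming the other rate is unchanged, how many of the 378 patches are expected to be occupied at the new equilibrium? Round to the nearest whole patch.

163

Balance m(1−p*) = e·p* gives m = e·p*/(1−p*) = 0.54×0.25000/0.75000 = 0.18000.
New p* = m/(m+e) = 0.41040/(0.41040+0.54000) = 0.43182.
Expected occupied = 378 × 0.43182 = 163.23 ≈ 163.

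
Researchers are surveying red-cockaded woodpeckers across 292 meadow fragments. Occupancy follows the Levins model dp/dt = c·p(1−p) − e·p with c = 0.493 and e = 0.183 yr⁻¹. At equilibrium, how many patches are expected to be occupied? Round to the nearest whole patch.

184

p* = 1 − e/c = 1 − 0.183/0.493 = 0.6288.
Expected occupied patches = N × p* = 292 × 0.6288 = 183.61 ≈ 184.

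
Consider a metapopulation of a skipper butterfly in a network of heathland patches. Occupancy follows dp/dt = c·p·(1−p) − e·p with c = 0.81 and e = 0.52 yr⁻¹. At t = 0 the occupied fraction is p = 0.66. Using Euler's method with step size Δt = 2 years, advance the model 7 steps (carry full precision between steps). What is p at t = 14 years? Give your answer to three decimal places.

Update rule: p ← p + [c·p·(1−p) − e·p]·Δt with Δt = 2.
p: 0.66000 → 0.33713  (Δp = -0.32287)
p: 0.33713 → 0.34854  (Δp = +0.01141)
p: 0.34854 → 0.35390  (Δp = +0.00536)
p: 0.35390 → 0.35626  (Δp = +0.00237)
p: 0.35626 → 0.35728  (Δp = +0.00102)
p: 0.35728 → 0.35771  (Δp = +0.00043)
p: 0.35771 → 0.35789  (Δp = +0.00018)

0.358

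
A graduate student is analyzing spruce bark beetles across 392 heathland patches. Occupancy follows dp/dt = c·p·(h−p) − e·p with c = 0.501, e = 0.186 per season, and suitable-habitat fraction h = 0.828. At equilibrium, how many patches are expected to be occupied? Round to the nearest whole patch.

p* = h − e/c = 0.828 − 0.3713 = 0.4567.
Expected occupied patches = N × p* = 392 × 0.4567 = 179.04 ≈ 179.

179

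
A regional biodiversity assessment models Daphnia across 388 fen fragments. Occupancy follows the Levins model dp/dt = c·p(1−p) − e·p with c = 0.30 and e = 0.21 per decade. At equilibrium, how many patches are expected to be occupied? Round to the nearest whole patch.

116

p* = 1 − e/c = 1 − 0.21/0.30 = 0.3000.
Expected occupied patches = N × p* = 388 × 0.3000 = 116.40 ≈ 116.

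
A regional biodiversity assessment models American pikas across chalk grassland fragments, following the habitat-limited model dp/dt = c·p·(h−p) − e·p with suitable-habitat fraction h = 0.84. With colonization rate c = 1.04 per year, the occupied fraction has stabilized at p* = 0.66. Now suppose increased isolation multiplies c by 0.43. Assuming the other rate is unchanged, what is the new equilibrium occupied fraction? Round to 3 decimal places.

0.421

Balance c(h−p*) = e gives e = 1.04×(0.84 − 0.66000) = 0.18720.
New p* = 0.84 − e/c = 0.84 − 0.18720/0.44720 = 0.42140.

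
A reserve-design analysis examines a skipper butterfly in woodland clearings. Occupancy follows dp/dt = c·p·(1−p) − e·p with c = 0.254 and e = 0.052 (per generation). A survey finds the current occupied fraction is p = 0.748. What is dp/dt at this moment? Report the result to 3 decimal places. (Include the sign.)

0.009

Colonization term: c·p·(1−p) = 0.254×0.748×0.2520 = 0.04788.
Extinction term: e·p = 0.03890.
dp/dt = 0.04788 − 0.03890 = 0.00898.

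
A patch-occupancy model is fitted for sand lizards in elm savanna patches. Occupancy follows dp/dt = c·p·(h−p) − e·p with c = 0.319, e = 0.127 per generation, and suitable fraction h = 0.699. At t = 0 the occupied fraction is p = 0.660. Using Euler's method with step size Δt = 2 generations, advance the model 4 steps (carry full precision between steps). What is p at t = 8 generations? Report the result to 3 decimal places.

0.376

Update rule: p ← p + [c·p·(h−p) − e·p]·Δt with Δt = 2.
  1  |  dp/dt·Δt = -0.151218  |  p_1 = 0.508782
  2  |  dp/dt·Δt = -0.067485  |  p_2 = 0.441297
  3  |  dp/dt·Δt = -0.039534  |  p_3 = 0.401763
  4  |  dp/dt·Δt = -0.025859  |  p_4 = 0.375904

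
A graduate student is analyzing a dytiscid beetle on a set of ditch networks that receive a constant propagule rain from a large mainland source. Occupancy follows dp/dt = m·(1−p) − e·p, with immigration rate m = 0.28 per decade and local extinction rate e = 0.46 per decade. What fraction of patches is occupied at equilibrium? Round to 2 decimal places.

At equilibrium the propagule rain into empty patches balances local extinction: m(1−p*) = e·p*.
p* = m/(m+e) = 0.28/(0.28+0.46) = 0.28/0.7400 = 0.3784.

0.38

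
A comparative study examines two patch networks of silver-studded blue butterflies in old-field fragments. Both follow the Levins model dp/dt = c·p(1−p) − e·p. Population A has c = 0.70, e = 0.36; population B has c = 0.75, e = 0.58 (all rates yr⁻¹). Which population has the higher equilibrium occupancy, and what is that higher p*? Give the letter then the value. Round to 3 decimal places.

A, 0.486

A: p*_A = 1 − 0.36/0.70 = 0.4857.
B: p*_B = 1 − 0.58/0.75 = 0.2267.
A is higher at 0.4857.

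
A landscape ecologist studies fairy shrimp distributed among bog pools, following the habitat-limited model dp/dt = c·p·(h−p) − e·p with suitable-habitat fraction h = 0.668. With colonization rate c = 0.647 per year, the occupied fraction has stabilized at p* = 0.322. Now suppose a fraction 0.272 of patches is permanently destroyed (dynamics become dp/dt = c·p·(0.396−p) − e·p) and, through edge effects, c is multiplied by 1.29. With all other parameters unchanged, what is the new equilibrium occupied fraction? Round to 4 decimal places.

0.1278

Balance c(h−p*) = e gives e = 0.647×(0.668 − 0.32200) = 0.22386.
New p* = 0.396 − e/c = 0.396 − 0.22386/0.83463 = 0.12779.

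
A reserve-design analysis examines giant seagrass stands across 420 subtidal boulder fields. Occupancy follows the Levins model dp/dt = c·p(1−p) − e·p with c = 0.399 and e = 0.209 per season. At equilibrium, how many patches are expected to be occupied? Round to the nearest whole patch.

p* = 1 − e/c = 1 − 0.209/0.399 = 0.4762.
Expected occupied patches = N × p* = 420 × 0.4762 = 200.00 ≈ 200.

200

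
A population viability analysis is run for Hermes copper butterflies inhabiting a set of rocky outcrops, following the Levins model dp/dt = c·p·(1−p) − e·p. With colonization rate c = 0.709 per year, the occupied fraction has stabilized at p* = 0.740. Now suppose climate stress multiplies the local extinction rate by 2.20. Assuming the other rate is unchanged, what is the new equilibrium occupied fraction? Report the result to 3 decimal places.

0.428

Balance c(1−p*) = e gives e = 0.709×(1 − 0.74000) = 0.18434.
New p* = 1 − e/c = 1 − 0.40555/0.70900 = 0.42800.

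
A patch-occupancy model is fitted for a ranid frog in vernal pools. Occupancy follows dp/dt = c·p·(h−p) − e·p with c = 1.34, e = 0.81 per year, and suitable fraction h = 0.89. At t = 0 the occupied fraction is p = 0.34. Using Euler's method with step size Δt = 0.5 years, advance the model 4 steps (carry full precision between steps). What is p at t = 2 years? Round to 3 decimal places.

Update rule: p ← p + [c·p·(h−p) − e·p]·Δt with Δt = 0.5.
  1  |  dp/dt·Δt = -0.012410  |  p_1 = 0.327590
  2  |  dp/dt·Δt = -0.009233  |  p_2 = 0.318357
  3  |  dp/dt·Δt = -0.007004  |  p_3 = 0.311353
  4  |  dp/dt·Δt = -0.005388  |  p_4 = 0.305965

0.306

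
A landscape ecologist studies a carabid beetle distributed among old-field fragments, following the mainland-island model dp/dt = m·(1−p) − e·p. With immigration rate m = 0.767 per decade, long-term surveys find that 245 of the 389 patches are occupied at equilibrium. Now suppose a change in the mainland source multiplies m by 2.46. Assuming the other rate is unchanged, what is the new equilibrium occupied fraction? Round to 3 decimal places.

Observed p* = 245/389 = 0.62982.
Balance m(1−p*) = e·p* gives e = m(1−p*)/p* = 0.767×0.37018/0.62982 = 0.45081.
New p* = m/(m+e) = 1.88682/(1.88682+0.45081) = 0.80715.

0.807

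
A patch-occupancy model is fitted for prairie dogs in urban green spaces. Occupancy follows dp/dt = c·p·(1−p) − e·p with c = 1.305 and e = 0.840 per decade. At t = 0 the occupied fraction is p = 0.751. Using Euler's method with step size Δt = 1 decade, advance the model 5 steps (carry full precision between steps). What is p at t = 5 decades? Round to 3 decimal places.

Update rule: p ← p + [c·p·(1−p) − e·p]·Δt with Δt = 1.
  1  |  dp/dt·Δt = -0.386806  |  p_1 = 0.364194
  2  |  dp/dt·Δt = -0.003741  |  p_2 = 0.360452
  3  |  dp/dt·Δt = -0.001943  |  p_3 = 0.358509
  4  |  dp/dt·Δt = -0.001023  |  p_4 = 0.357486
  5  |  dp/dt·Δt = -0.000543  |  p_5 = 0.356943

0.357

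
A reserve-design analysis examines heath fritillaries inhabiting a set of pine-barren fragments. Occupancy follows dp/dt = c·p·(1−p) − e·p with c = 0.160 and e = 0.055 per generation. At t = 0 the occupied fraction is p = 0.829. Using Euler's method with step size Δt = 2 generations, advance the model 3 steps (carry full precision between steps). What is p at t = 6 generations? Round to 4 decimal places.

Update rule: p ← p + [c·p·(1−p) − e·p]·Δt with Δt = 2.
p: 0.82900 → 0.78317  (Δp = -0.04583)
p: 0.78317 → 0.75136  (Δp = -0.03181)
p: 0.75136 → 0.72850  (Δp = -0.02287)

0.7285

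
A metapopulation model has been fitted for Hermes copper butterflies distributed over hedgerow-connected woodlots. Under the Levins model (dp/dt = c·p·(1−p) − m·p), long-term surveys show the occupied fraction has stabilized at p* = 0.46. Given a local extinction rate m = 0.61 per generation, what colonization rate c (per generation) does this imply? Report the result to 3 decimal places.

1.130

At equilibrium c(1−p*) = m, so c = m/(1−p*).
c = 0.61/(1 − 0.46) = 0.61/0.5400 = 1.1296.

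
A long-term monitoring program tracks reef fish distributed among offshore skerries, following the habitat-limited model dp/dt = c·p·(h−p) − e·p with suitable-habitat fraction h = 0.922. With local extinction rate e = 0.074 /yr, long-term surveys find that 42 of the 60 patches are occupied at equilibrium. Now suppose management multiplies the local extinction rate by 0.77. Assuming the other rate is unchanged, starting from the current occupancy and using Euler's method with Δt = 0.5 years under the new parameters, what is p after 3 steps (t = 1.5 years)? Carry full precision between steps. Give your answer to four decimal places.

0.7160

Observed p* = 42/60 = 0.70000.
Balance c(h−p*) = e gives c = e/(0.922 − 0.70000) = 0.074/0.22200 = 0.33333.
Starting from p₀ = 0.70000; update p ← p + (dp/dt)·Δt with the new parameters.
t = 0.5: p = 0.70000 + (+0.00596) = 0.70596
t = 1: p = 0.70596 + (+0.00531) = 0.71126
t = 1.5: p = 0.71126 + (+0.00472) = 0.71598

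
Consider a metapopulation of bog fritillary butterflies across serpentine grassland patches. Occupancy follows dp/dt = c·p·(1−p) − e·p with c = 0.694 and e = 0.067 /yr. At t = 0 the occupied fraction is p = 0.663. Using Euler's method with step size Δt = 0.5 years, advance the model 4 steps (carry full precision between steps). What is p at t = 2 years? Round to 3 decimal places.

0.830

Update rule: p ← p + [c·p·(1−p) − e·p]·Δt with Δt = 0.5.
  1  |  dp/dt·Δt = +0.055320  |  p_1 = 0.718320
  2  |  dp/dt·Δt = +0.046147  |  p_2 = 0.764467
  3  |  dp/dt·Δt = +0.036870  |  p_3 = 0.801337
  4  |  dp/dt·Δt = +0.028396  |  p_4 = 0.829733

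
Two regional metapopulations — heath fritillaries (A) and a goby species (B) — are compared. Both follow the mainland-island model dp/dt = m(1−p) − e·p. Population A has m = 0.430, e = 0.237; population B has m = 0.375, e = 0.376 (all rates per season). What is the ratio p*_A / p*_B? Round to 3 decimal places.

1.291

A: p*_A = m/(m+e) = 0.430/0.6670 = 0.6447.
B: p*_B = 0.375/0.7510 = 0.4993.
p*_A / p*_B = 0.6447/0.4993 = 1.2911.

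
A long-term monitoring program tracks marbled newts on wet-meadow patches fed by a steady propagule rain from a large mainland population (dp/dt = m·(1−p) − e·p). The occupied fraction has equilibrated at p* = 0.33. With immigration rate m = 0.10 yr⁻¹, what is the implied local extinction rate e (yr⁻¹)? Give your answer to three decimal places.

0.203

At equilibrium m(1−p*) = e·p*, so e = m(1−p*)/p*.
e = 0.10 × 0.6700 / 0.33 = 0.2030.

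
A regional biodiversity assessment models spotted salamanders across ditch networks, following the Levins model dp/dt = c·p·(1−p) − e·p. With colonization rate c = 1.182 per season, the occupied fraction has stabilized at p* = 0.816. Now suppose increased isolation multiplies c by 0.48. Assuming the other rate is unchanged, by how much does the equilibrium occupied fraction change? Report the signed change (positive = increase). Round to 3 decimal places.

Balance c(1−p*) = e gives e = 1.182×(1 − 0.81600) = 0.21749.
New p* = 1 − e/c = 1 − 0.21749/0.56736 = 0.61666.
Δp* = 0.61666 − 0.81600 = -0.19934.

-0.199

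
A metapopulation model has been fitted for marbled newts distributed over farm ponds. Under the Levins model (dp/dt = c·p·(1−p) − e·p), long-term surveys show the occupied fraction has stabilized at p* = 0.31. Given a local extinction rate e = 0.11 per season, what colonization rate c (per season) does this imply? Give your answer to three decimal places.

0.159

At equilibrium c(1−p*) = e, so c = e/(1−p*).
c = 0.11/(1 − 0.31) = 0.11/0.6900 = 0.1594.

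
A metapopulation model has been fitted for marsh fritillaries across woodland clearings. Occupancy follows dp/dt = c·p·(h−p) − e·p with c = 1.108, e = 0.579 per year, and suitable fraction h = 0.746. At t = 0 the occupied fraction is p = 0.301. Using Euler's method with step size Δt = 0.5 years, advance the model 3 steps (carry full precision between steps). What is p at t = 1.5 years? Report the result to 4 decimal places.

0.2694

Update rule: p ← p + [c·p·(h−p) − e·p]·Δt with Δt = 0.5.
t = 0.5: p = 0.30100 + (-0.01293) = 0.28807
t = 1: p = 0.28807 + (-0.01031) = 0.27775
t = 1.5: p = 0.27775 + (-0.00836) = 0.26939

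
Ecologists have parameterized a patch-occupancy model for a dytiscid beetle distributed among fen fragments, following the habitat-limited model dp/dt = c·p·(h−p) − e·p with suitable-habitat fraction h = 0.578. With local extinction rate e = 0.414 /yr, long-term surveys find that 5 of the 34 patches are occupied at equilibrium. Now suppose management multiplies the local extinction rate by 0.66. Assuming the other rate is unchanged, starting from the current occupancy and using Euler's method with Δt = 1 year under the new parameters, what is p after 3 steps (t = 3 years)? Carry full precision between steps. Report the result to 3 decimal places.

Observed p* = 5/34 = 0.14706.
Balance c(h−p*) = e gives c = e/(0.578 − 0.14706) = 0.414/0.43094 = 0.96069.
Starting from p₀ = 0.14706; update p ← p + (dp/dt)·Δt with the new parameters.
step 1: Δp = +0.02070, p = 0.16776
step 2: Δp = +0.02028, p = 0.18804
step 3: Δp = +0.01907, p = 0.20710

0.207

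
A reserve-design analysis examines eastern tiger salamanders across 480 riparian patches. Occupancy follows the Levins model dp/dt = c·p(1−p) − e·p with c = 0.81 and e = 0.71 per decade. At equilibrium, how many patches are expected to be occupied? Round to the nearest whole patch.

p* = 1 − e/c = 1 − 0.71/0.81 = 0.1235.
Expected occupied patches = N × p* = 480 × 0.1235 = 59.26 ≈ 59.

59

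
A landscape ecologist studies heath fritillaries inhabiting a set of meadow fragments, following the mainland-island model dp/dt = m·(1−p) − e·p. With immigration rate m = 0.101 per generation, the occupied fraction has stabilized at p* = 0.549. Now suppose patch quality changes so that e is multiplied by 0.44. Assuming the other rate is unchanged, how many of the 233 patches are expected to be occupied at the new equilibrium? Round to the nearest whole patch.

171

Balance m(1−p*) = e·p* gives e = m(1−p*)/p* = 0.101×0.45100/0.54900 = 0.08297.
New p* = m/(m+e) = 0.10100/(0.10100+0.03651) = 0.73449.
Expected occupied = 233 × 0.73449 = 171.14 ≈ 171.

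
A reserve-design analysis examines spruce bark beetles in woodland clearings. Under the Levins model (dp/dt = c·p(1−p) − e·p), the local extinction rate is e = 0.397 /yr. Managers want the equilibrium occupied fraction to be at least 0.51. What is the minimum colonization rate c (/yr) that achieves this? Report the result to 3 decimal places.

0.810

p* = 1 − e/c ≥ 0.51 requires e/c ≤ 0.4900, i.e. c ≥ e/0.4900.
c_min = 0.397/0.4900 = 0.8102.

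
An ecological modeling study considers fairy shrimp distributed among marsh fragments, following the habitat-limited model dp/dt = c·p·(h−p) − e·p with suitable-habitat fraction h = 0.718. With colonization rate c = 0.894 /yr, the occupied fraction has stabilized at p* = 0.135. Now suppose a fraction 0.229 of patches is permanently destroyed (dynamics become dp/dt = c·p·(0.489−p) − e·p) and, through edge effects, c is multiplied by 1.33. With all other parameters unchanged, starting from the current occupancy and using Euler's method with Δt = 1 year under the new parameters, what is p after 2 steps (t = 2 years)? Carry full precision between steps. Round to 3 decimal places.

Balance c(h−p*) = e gives e = 0.894×(0.718 − 0.13500) = 0.52120.
Starting from p₀ = 0.13500; update p ← p + (dp/dt)·Δt with the new parameters.
t = 1: p = 0.13500 + (-0.01354) = 0.12146
t = 2: p = 0.12146 + (-0.01023) = 0.11124

0.111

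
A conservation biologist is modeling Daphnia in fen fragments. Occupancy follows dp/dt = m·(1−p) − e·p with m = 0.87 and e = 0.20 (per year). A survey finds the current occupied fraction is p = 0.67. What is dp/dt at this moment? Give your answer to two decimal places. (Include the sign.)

0.15

Colonization term: m·(1−p) = 0.87×0.3300 = 0.28710.
Extinction term: e·p = 0.13400.
dp/dt = 0.28710 − 0.13400 = 0.15310.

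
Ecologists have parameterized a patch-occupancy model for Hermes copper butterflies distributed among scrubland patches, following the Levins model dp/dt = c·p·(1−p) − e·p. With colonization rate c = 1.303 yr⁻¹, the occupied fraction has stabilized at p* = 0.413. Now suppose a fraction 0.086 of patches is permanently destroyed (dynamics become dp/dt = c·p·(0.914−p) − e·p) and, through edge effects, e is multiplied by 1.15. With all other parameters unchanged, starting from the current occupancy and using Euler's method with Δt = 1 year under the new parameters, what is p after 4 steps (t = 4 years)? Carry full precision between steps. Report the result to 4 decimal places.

Balance c(1−p*) = e gives e = 1.303×(1 − 0.41300) = 0.76486.
Starting from p₀ = 0.41300; update p ← p + (dp/dt)·Δt with the new parameters.
step 1: Δp = -0.09366, p = 0.31934
step 2: Δp = -0.03345, p = 0.28589
step 3: Δp = -0.01749, p = 0.26840
step 4: Δp = -0.01030, p = 0.25810

0.2581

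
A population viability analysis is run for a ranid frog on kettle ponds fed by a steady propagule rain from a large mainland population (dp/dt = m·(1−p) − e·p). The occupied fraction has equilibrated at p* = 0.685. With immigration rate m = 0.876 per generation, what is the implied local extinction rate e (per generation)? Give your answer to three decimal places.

0.403

At equilibrium m(1−p*) = e·p*, so e = m(1−p*)/p*.
e = 0.876 × 0.3150 / 0.685 = 0.4028.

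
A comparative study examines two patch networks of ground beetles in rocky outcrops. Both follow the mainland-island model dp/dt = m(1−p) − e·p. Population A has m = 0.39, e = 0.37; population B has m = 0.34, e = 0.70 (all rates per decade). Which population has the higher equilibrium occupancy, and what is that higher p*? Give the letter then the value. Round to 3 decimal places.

A, 0.513

A: p*_A = m/(m+e) = 0.39/0.7600 = 0.5132.
B: p*_B = 0.34/1.0400 = 0.3269.
A is higher at 0.5132.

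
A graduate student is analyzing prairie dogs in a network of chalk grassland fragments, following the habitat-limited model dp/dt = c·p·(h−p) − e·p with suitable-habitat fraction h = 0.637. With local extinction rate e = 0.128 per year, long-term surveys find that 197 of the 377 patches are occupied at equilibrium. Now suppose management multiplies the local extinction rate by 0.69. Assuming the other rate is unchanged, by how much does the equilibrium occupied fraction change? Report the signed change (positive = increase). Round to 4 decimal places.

0.0355

Observed p* = 197/377 = 0.52255.
Balance c(h−p*) = e gives c = e/(0.637 − 0.52255) = 0.128/0.11445 = 1.11839.
New p* = 0.637 − e/c = 0.637 − 0.08832/1.11839 = 0.55803.
Δp* = 0.55803 − 0.52255 = +0.03548.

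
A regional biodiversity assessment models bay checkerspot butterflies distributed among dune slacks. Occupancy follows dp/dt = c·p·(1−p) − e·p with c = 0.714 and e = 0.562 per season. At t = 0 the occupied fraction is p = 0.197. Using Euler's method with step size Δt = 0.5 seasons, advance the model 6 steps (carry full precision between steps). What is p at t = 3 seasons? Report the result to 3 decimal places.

Update rule: p ← p + [c·p·(1−p) − e·p]·Δt with Δt = 0.5.
t = 0.5: p = 0.19700 + (+0.00112) = 0.19812
t = 1: p = 0.19812 + (+0.00104) = 0.19916
t = 1.5: p = 0.19916 + (+0.00098) = 0.20014
t = 2: p = 0.20014 + (+0.00091) = 0.20105
t = 2.5: p = 0.20105 + (+0.00085) = 0.20190
t = 3: p = 0.20190 + (+0.00079) = 0.20269

0.203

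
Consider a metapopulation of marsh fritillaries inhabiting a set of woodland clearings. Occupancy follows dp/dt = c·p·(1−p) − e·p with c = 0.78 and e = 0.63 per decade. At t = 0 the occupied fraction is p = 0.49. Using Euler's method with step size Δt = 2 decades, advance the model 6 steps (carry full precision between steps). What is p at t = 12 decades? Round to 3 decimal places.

Update rule: p ← p + [c·p·(1−p) − e·p]·Δt with Δt = 2.
t = 2: p = 0.49000 + (-0.22756) = 0.26244
t = 4: p = 0.26244 + (-0.02871) = 0.23373
t = 6: p = 0.23373 + (-0.01510) = 0.21863
t = 8: p = 0.21863 + (-0.00898) = 0.20965
t = 10: p = 0.20965 + (-0.00567) = 0.20398
t = 12: p = 0.20398 + (-0.00371) = 0.20026

0.200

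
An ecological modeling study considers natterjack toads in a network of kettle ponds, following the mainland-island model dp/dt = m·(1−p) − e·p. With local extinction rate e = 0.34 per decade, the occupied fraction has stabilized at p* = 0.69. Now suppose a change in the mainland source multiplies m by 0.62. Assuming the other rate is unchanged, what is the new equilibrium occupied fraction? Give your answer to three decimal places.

Balance m(1−p*) = e·p* gives m = e·p*/(1−p*) = 0.34×0.69000/0.31000 = 0.75677.
New p* = m/(m+e) = 0.46920/(0.46920+0.34000) = 0.57983.

0.580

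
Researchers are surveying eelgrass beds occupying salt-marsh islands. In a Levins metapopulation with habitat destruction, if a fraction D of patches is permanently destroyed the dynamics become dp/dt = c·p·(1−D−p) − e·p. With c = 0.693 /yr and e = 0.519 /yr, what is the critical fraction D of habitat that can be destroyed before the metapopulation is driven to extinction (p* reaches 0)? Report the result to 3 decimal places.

0.251

The nontrivial equilibrium is p* = (1−D) − e/c; extinction occurs when this hits zero.
So D_crit = 1 − e/c = 1 − 0.519/0.693 = 1 − 0.7489 = 0.2511.
This equals the undisturbed p*, a classic result of Lande's extension.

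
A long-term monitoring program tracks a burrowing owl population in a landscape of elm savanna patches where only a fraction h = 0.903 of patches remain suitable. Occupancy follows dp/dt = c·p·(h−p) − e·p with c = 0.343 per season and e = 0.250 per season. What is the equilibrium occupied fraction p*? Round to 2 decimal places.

Setting dp/dt = 0 and dividing by p* gives c·(h−p*) = e.
So p* = h − e/c = 0.903 − 0.250/0.343 = 0.903 − 0.7289 = 0.1741.

0.17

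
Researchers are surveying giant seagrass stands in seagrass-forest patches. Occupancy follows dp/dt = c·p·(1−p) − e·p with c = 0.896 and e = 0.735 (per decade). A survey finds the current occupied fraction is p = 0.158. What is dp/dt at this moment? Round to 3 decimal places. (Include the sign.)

Colonization term: c·p·(1−p) = 0.896×0.158×0.8420 = 0.11920.
Extinction term: e·p = 0.11613.
dp/dt = 0.11920 − 0.11613 = 0.00307.

0.003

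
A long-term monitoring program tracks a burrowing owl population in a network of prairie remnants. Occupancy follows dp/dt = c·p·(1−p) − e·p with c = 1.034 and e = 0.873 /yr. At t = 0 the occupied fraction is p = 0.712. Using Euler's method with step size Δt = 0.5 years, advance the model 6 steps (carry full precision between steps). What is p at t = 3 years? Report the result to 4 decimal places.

0.2730

Update rule: p ← p + [c·p·(1−p) − e·p]·Δt with Δt = 0.5.
t = 0.5: p = 0.71200 + (-0.20477) = 0.50723
t = 1: p = 0.50723 + (-0.09218) = 0.41504
t = 1.5: p = 0.41504 + (-0.05565) = 0.35940
t = 2: p = 0.35940 + (-0.03785) = 0.32155
t = 2.5: p = 0.32155 + (-0.02757) = 0.29398
t = 3: p = 0.29398 + (-0.02102) = 0.27296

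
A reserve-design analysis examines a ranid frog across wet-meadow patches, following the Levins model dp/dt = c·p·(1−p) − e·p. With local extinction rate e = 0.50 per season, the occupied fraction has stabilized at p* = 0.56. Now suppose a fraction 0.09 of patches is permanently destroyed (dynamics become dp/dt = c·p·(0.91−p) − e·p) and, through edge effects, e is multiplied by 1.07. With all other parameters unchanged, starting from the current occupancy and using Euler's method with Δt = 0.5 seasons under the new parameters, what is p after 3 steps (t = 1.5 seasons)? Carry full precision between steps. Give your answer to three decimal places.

Balance c(1−p*) = e gives c = e/(1 − 0.56000) = 0.50/0.44000 = 1.13636.
Starting from p₀ = 0.56000; update p ← p + (dp/dt)·Δt with the new parameters.
p: 0.56000 → 0.52156  (Δp = -0.03844)
p: 0.52156 → 0.49716  (Δp = -0.02441)
p: 0.49716 → 0.48078  (Δp = -0.01637)

0.481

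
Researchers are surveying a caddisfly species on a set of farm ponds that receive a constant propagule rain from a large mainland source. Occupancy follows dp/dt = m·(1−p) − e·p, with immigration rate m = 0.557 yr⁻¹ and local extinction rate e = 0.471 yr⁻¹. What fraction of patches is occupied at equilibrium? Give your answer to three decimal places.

0.542

At equilibrium the propagule rain into empty patches balances local extinction: m(1−p*) = e·p*.
p* = m/(m+e) = 0.557/(0.557+0.471) = 0.557/1.0280 = 0.5418.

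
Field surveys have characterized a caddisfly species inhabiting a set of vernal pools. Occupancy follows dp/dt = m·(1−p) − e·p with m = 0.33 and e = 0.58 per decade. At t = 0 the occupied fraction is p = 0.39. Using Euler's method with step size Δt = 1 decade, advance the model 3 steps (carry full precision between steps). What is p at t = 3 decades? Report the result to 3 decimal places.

0.363

Update rule: p ← p + [m·(1−p) − e·p]·Δt with Δt = 1.
t = 1: p = 0.39000 + (-0.02490) = 0.36510
t = 2: p = 0.36510 + (-0.00224) = 0.36286
t = 3: p = 0.36286 + (-0.00020) = 0.36266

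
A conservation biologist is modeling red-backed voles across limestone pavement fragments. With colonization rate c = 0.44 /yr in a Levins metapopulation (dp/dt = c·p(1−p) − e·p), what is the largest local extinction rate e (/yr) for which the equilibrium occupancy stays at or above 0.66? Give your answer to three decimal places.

0.150

1 − e/c ≥ 0.66 ⇒ e ≤ c(1 − 0.66) = 0.44 × 0.3400.
e_max = 0.1496.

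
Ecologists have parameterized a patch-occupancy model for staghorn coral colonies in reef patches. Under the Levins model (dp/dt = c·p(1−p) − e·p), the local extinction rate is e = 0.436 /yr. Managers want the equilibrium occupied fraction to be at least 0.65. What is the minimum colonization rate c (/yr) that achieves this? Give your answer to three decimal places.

1.246

p* = 1 − e/c ≥ 0.65 requires e/c ≤ 0.3500, i.e. c ≥ e/0.3500.
c_min = 0.436/0.3500 = 1.2457.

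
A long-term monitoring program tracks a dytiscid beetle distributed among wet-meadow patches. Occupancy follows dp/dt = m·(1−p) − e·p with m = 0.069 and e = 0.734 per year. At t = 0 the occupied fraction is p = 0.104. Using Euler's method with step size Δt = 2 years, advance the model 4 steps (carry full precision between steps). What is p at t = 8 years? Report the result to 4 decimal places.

0.0884

Update rule: p ← p + [m·(1−p) − e·p]·Δt with Δt = 2.
  1  |  dp/dt·Δt = -0.029024  |  p_1 = 0.074976
  2  |  dp/dt·Δt = +0.017589  |  p_2 = 0.092565
  3  |  dp/dt·Δt = -0.010659  |  p_3 = 0.081906
  4  |  dp/dt·Δt = +0.006459  |  p_4 = 0.088365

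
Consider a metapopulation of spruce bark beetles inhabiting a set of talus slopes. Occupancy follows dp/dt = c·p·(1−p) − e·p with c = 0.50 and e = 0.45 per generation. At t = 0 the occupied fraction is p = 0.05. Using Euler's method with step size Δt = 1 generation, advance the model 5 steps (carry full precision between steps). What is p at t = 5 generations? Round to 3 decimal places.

Update rule: p ← p + [c·p·(1−p) − e·p]·Δt with Δt = 1.
t = 1: p = 0.05000 + (+0.00125) = 0.05125
t = 2: p = 0.05125 + (+0.00125) = 0.05250
t = 3: p = 0.05250 + (+0.00125) = 0.05375
t = 4: p = 0.05375 + (+0.00124) = 0.05499
t = 5: p = 0.05499 + (+0.00124) = 0.05623

0.056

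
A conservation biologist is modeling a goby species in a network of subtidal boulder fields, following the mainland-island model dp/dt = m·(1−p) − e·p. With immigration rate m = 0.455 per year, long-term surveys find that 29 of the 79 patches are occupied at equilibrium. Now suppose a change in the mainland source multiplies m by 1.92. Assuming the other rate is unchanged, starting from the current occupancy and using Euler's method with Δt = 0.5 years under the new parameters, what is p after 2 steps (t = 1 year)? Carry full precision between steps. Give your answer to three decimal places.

0.522

Observed p* = 29/79 = 0.36709.
Balance m(1−p*) = e·p* gives e = m(1−p*)/p* = 0.455×0.63291/0.36709 = 0.78448.
Starting from p₀ = 0.36709; update p ← p + (dp/dt)·Δt with the new parameters.
p: 0.36709 → 0.49956  (Δp = +0.13247)
p: 0.49956 → 0.52220  (Δp = +0.02265)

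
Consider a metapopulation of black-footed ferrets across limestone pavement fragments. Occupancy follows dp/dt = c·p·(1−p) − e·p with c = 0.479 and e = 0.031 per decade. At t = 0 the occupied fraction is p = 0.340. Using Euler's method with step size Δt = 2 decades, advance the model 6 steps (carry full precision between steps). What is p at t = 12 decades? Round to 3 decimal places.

0.935

Update rule: p ← p + [c·p·(1−p) − e·p]·Δt with Δt = 2.
p: 0.34000 → 0.53390  (Δp = +0.19390)
p: 0.53390 → 0.73919  (Δp = +0.20530)
p: 0.73919 → 0.87805  (Δp = +0.13886)
p: 0.87805 → 0.92619  (Δp = +0.04814)
p: 0.92619 → 0.93426  (Δp = +0.00806)
p: 0.93426 → 0.93517  (Δp = +0.00092)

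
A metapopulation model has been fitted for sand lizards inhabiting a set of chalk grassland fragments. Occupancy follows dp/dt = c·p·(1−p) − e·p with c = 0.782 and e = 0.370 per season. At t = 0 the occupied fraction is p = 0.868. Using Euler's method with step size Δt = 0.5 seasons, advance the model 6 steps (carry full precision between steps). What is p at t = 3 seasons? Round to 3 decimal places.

Update rule: p ← p + [c·p·(1−p) − e·p]·Δt with Δt = 0.5.
p: 0.86800 → 0.75222  (Δp = -0.11578)
p: 0.75222 → 0.68594  (Δp = -0.06628)
p: 0.68594 → 0.64327  (Δp = -0.04267)
p: 0.64327 → 0.61399  (Δp = -0.02928)
p: 0.61399 → 0.59307  (Δp = -0.02092)
p: 0.59307 → 0.57772  (Δp = -0.01535)

0.578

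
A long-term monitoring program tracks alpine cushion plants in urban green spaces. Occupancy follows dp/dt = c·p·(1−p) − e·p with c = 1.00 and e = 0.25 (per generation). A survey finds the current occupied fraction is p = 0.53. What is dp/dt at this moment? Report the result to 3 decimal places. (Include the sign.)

0.117

Colonization term: c·p·(1−p) = 1.00×0.53×0.4700 = 0.24910.
Extinction term: e·p = 0.13250.
dp/dt = 0.24910 − 0.13250 = 0.11660.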